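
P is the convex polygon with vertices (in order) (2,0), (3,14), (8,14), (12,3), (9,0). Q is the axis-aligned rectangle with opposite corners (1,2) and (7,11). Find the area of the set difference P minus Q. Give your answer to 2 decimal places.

65.68

|P| = 106.5, |P∩Q| = 40.8214.
|P ∖ Q| = |P| − |P∩Q| = 106.5 − 40.8214 = 65.68.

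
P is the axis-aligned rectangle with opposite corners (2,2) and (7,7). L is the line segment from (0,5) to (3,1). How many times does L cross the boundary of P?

2

The segment meets the boundary at (2.25,2), (2,2.333).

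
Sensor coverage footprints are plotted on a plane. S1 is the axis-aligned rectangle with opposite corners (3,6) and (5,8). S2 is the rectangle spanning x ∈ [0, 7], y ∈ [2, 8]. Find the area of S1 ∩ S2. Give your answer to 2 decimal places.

|S1∩S2|: x∈[3,5], y∈[6,8] → 2·2 = 4.

4.00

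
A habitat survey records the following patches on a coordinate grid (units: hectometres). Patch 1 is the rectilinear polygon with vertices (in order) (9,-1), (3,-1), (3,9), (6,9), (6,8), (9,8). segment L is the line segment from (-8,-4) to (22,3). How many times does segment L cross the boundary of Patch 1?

The segment meets the boundary at (4.857,-1), (9,-0.033).

2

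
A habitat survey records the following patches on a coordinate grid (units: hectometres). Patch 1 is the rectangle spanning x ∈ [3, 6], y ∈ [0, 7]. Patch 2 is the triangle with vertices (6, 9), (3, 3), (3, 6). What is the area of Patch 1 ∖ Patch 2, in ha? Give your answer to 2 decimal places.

17.50

|Patch 1| = 21, |Patch 1∩Patch 2| = 3.5.
|Patch 1 ∖ Patch 2| = |Patch 1| − |Patch 1∩Patch 2| = 21 − 3.5 = 17.50.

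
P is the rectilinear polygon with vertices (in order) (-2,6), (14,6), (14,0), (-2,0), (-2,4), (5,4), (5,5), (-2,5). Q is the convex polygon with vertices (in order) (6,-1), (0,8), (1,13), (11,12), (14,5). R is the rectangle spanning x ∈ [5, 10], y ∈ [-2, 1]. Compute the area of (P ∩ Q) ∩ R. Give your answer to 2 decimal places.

The region (P ∩ Q) ∩ R is the polygon with vertices (7.333,0), (5.333,0), (5,0.5), (5,1), (8.667,1).
By the shoelace formula its area is 2.92.

2.92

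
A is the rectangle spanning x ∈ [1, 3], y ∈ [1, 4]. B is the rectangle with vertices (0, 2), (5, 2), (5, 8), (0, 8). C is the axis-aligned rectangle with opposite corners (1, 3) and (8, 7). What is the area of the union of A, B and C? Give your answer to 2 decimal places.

44.00

By inclusion–exclusion:
Individual areas: |A| = 6, |B| = 30, |C| = 28.
|A∩B|: x∈[1,3], y∈[2,4] → 2·2 = 4.
|A∩C|: x∈[1,3], y∈[3,4] → 2·1 = 2.
|B∩C|: x∈[1,5], y∈[3,7] → 4·4 = 16.
|A∩B∩C| = 2.
|A ∪ B ∪ C| = 64 − 22 + 2 = 44.00.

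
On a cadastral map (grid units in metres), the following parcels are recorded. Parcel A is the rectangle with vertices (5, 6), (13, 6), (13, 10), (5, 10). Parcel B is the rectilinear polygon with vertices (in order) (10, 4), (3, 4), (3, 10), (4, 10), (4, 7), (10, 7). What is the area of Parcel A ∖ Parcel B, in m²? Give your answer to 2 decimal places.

27.00

|Parcel A| = 32, |Parcel A∩Parcel B| = 5.
|Parcel A ∖ Parcel B| = |Parcel A| − |Parcel A∩Parcel B| = 32 − 5 = 27.00.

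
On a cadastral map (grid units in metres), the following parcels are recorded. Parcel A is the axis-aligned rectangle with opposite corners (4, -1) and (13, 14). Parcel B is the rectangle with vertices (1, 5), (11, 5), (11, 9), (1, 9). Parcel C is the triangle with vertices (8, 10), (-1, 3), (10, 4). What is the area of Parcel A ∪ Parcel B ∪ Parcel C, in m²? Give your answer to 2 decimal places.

153.29

By inclusion–exclusion:
Individual areas: |Parcel A| = 135, |Parcel B| = 40, |Parcel C| = 34.
|Parcel A∩Parcel B|: x∈[4,11], y∈[5,9] → 7·4 = 28.
|Parcel A∩Parcel C| = 25.4141.
|Parcel B∩Parcel C| = 19.4286.
|Parcel A∩Parcel B∩Parcel C| = 17.1349.
|Parcel A ∪ Parcel B ∪ Parcel C| = 209 − 72.8427 + 17.1349 = 153.29.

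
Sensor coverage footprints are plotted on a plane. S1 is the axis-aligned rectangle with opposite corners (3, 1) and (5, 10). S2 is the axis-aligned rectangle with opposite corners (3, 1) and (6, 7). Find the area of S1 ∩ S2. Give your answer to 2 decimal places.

|S1∩S2|: x∈[3,5], y∈[1,7] → 2·6 = 12.

12.00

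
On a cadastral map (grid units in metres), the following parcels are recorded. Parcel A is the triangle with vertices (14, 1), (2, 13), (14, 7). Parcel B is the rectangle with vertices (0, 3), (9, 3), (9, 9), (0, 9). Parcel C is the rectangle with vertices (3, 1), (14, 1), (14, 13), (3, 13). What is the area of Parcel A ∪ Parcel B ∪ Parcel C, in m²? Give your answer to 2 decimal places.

150.25

By inclusion–exclusion:
Individual areas: |Parcel A| = 36, |Parcel B| = 54, |Parcel C| = 132.
|Parcel A∩Parcel B| = 4.5.
|Parcel A∩Parcel C| = 35.75.
|Parcel B∩Parcel C|: x∈[3,9], y∈[3,9] → 6·6 = 36.
|Parcel A∩Parcel B∩Parcel C| = 4.5.
|Parcel A ∪ Parcel B ∪ Parcel C| = 222 − 76.25 + 4.5 = 150.25.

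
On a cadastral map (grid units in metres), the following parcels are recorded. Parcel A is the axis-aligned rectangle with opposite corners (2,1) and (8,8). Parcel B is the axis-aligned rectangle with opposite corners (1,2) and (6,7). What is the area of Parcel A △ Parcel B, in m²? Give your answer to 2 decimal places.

|Parcel A∩Parcel B|: x∈[2,6], y∈[2,7] → 4·5 = 20.
|Parcel A △ Parcel B| = |Parcel A| + |Parcel B| − 2·|Parcel A∩Parcel B| = 42 + 25 − 40 = 27.00.

27.00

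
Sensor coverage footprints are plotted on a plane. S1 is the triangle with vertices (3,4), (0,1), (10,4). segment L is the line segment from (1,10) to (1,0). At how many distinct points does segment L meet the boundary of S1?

2

The segment meets the boundary at (1,1.3), (1,2).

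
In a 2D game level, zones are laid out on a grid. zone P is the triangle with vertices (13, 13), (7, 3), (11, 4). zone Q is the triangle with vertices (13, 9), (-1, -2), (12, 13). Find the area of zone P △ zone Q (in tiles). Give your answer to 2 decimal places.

|zone P| = 17, |zone Q| = 33.5, |zone P∩zone Q| = 6.4566.
|zone P △ zone Q| = |zone P| + |zone Q| − 2·|zone P∩zone Q| = 17 + 33.5 − 12.9133 = 37.59.

37.59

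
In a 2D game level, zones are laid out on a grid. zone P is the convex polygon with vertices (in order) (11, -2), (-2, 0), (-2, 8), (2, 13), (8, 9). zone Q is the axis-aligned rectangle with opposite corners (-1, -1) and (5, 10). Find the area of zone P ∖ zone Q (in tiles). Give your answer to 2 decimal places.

68.05

|zone P| = 131.5, |zone P∩zone Q| = 63.4481.
|zone P ∖ zone Q| = |zone P| − |zone P∩zone Q| = 131.5 − 63.4481 = 68.05.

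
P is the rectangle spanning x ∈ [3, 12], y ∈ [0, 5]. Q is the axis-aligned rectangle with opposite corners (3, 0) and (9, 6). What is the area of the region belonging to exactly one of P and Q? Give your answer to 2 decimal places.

21.00

|P∩Q|: x∈[3,9], y∈[0,5] → 6·5 = 30.
|P △ Q| = |P| + |Q| − 2·|P∩Q| = 45 + 36 − 60 = 21.00.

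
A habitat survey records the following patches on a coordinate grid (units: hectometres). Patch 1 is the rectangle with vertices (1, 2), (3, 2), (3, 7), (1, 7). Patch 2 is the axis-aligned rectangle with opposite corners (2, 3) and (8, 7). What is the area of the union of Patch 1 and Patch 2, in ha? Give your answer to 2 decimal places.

30.00

By inclusion–exclusion:
Individual areas: |Patch 1| = 10, |Patch 2| = 24.
|Patch 1∩Patch 2|: x∈[2,3], y∈[3,7] → 1·4 = 4.
|Patch 1 ∪ Patch 2| = 34 − 4 = 30.00.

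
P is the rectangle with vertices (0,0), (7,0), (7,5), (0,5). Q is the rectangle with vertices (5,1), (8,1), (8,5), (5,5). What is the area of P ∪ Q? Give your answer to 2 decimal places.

By inclusion–exclusion:
Individual areas: |P| = 35, |Q| = 12.
|P∩Q|: x∈[5,7], y∈[1,5] → 2·4 = 8.
|P ∪ Q| = 47 − 8 = 39.00.

39.00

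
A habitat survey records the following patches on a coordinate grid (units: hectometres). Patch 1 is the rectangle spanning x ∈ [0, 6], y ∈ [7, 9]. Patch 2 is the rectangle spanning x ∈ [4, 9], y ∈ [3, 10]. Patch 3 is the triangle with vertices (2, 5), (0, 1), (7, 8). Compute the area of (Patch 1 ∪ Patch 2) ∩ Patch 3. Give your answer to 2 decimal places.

The region (Patch 1 ∪ Patch 2) ∩ Patch 3 is the polygon with vertices (4,6.2), (7,8), (4,5).
By the shoelace formula its area is 1.80.

1.80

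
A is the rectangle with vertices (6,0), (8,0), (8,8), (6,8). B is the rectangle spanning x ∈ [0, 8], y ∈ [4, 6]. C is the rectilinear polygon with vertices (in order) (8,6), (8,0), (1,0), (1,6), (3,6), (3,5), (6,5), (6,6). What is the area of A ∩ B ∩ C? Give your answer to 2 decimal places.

The intersection is the polygon with vertices (6,4), (6,5), (6,6), (8,6), (8,4).
By the shoelace formula its area is 4.00.

4.00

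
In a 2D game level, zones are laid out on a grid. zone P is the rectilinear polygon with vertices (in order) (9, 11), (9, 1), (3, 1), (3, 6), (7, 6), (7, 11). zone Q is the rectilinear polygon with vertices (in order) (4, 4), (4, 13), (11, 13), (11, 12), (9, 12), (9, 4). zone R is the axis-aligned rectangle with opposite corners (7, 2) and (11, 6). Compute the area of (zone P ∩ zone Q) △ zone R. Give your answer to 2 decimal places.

|zone P ∩ zone Q| = 20.
|(zone P ∩ zone Q) ∩ zone R| = 4.
|(zone P ∩ zone Q) △ zone R| = 20 + 16 − 8 = 28.00.

28.00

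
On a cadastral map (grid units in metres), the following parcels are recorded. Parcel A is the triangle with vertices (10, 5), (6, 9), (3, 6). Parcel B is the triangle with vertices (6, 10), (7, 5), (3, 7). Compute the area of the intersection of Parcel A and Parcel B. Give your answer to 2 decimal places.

5.97

The intersection is the polygon with vertices (6,9), (6.25,8.75), (6.912,5.441), (5.8,5.6), (3.667,6.667).
By the shoelace formula its area is 5.97.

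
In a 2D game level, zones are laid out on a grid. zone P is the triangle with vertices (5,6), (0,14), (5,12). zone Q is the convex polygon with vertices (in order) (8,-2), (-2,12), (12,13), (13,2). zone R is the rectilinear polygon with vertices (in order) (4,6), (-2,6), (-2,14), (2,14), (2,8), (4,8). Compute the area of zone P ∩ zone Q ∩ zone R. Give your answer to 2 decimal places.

0.71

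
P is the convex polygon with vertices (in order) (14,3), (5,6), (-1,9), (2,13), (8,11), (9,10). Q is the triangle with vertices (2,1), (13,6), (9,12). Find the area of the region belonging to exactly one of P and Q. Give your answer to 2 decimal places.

|P| = 62.5, |Q| = 43, |P∩Q| = 22.3163.
|P △ Q| = |P| + |Q| − 2·|P∩Q| = 62.5 + 43 − 44.6325 = 60.87.

60.87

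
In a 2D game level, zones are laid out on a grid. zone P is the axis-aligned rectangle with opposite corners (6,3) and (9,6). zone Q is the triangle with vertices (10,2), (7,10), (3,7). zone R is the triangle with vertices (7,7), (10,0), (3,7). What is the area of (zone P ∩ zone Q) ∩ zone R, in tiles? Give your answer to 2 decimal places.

3.80

The region (zone P ∩ zone Q) ∩ zone R is the polygon with vertices (8.6,3), (6,4.857), (6,6), (7.429,6), (8.714,3).
By the shoelace formula its area is 3.80.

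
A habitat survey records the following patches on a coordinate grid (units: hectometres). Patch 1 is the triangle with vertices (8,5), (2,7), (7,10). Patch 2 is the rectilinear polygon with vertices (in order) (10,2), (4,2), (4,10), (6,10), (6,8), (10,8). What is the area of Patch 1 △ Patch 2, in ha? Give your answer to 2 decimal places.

33.93

|Patch 1| = 14, |Patch 2| = 40, |Patch 1∩Patch 2| = 10.0333.
|Patch 1 △ Patch 2| = |Patch 1| + |Patch 2| − 2·|Patch 1∩Patch 2| = 14 + 40 − 20.0667 = 33.93.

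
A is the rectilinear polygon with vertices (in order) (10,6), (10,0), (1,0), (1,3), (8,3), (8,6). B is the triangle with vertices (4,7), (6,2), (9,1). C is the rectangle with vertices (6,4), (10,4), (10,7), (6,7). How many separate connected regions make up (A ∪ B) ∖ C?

(A ∪ B) ∖ C is a single connected region.

1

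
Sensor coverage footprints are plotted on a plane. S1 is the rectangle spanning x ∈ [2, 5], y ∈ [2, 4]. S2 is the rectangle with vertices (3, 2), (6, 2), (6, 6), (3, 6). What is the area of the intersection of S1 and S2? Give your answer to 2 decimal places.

4.00

|S1∩S2|: x∈[3,5], y∈[2,4] → 2·2 = 4.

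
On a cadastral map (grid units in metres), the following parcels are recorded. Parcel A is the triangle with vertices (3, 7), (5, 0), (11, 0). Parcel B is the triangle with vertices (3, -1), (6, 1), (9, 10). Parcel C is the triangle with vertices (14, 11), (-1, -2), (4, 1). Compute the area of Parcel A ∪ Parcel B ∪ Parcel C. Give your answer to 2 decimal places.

33.35

By inclusion–exclusion:
Individual areas: |Parcel A| = 21, |Parcel B| = 10.5, |Parcel C| = 10.
|Parcel A∩Parcel B| = 5.0369.
|Parcel A∩Parcel C| = 2.3383.
|Parcel B∩Parcel C| = 2.457.
|Parcel A∩Parcel B∩Parcel C| = 1.6853.
|Parcel A ∪ Parcel B ∪ Parcel C| = 41.5 − 9.8322 + 1.6853 = 33.35.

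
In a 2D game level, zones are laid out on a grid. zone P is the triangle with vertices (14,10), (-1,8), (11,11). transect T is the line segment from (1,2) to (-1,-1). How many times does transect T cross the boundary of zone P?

The segment lies entirely outside zone P and never meets its boundary.

0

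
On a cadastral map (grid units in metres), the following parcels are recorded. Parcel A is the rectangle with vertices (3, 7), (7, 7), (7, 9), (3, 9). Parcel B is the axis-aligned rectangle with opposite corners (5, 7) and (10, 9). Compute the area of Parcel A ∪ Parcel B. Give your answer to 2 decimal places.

By inclusion–exclusion:
Individual areas: |Parcel A| = 8, |Parcel B| = 10.
|Parcel A∩Parcel B|: x∈[5,7], y∈[7,9] → 2·2 = 4.
|Parcel A ∪ Parcel B| = 18 − 4 = 14.00.

14.00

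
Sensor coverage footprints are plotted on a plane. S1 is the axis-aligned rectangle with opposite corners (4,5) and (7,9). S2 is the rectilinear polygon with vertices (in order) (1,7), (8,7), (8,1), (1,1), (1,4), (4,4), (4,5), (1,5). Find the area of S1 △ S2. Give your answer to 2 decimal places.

39.00

|S1| = 12, |S2| = 39, |S1∩S2| = 6.
|S1 △ S2| = |S1| + |S2| − 2·|S1∩S2| = 12 + 39 − 12 = 39.00.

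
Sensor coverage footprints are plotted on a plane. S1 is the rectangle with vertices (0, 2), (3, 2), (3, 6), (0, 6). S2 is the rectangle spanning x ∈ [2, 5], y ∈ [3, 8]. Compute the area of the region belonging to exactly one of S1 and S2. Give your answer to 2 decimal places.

21.00

|S1∩S2|: x∈[2,3], y∈[3,6] → 1·3 = 3.
|S1 △ S2| = |S1| + |S2| − 2·|S1∩S2| = 12 + 15 − 6 = 21.00.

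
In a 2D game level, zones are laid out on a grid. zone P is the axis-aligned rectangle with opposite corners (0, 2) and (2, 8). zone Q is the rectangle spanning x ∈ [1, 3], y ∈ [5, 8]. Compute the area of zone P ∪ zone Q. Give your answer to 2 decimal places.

15.00

By inclusion–exclusion:
Individual areas: |zone P| = 12, |zone Q| = 6.
|zone P∩zone Q|: x∈[1,2], y∈[5,8] → 1·3 = 3.
|zone P ∪ zone Q| = 18 − 3 = 15.00.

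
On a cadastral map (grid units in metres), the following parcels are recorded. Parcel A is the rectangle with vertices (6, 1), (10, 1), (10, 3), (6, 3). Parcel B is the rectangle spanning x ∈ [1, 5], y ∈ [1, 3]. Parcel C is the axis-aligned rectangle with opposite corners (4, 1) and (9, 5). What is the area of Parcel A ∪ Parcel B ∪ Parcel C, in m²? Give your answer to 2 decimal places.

28.00

By inclusion–exclusion:
Individual areas: |Parcel A| = 8, |Parcel B| = 8, |Parcel C| = 20.
|Parcel A∩Parcel B| = 0 (no overlap).
|Parcel A∩Parcel C|: x∈[6,9], y∈[1,3] → 3·2 = 6.
|Parcel B∩Parcel C|: x∈[4,5], y∈[1,3] → 1·2 = 2.
|Parcel A∩Parcel B∩Parcel C| = 0.
|Parcel A ∪ Parcel B ∪ Parcel C| = 36 − 8 + 0 = 28.00.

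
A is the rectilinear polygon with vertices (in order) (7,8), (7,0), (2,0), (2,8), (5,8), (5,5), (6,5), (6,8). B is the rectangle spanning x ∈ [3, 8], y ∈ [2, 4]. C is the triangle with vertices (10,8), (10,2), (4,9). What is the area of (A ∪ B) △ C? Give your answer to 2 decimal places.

|A ∪ B| = 39.
|(A ∪ B) ∩ C| = 1.9286.
|(A ∪ B) △ C| = 39 + 18 − 3.8571 = 53.14.

53.14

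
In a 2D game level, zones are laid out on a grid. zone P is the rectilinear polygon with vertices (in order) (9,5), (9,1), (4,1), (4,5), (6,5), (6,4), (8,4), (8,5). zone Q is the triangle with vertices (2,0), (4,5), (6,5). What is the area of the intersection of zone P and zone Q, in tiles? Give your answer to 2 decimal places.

The intersection is the polygon with vertices (4,5), (6,5), (4,2.5).
By the shoelace formula its area is 2.50.

2.50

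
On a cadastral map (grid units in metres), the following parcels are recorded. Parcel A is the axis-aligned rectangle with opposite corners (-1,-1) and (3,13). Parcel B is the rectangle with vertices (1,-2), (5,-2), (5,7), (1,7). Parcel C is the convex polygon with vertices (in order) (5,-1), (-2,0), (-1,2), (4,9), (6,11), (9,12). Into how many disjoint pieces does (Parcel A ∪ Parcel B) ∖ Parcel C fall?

(Parcel A ∪ Parcel B) ∖ Parcel C splits into 2 disjoint pieces (area 6.5714, area 32.8).

2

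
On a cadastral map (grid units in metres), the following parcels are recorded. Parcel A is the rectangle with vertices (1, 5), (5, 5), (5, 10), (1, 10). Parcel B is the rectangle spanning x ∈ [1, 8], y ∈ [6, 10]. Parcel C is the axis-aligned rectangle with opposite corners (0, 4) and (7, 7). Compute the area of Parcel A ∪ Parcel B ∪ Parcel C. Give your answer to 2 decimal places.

By inclusion–exclusion:
Individual areas: |Parcel A| = 20, |Parcel B| = 28, |Parcel C| = 21.
|Parcel A∩Parcel B|: x∈[1,5], y∈[6,10] → 4·4 = 16.
|Parcel A∩Parcel C|: x∈[1,5], y∈[5,7] → 4·2 = 8.
|Parcel B∩Parcel C|: x∈[1,7], y∈[6,7] → 6·1 = 6.
|Parcel A∩Parcel B∩Parcel C| = 4.
|Parcel A ∪ Parcel B ∪ Parcel C| = 69 − 30 + 4 = 43.00.

43.00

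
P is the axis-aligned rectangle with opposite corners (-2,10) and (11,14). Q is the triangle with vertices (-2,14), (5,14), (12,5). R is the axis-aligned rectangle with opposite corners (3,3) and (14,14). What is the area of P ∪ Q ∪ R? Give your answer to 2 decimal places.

141.00

By inclusion–exclusion:
Individual areas: |P| = 52, |Q| = 31.5, |R| = 121.
|P∩Q| = 21.7778.
|P∩R|: x∈[3,11], y∈[10,14] → 8·4 = 32.
|Q∩R| = 23.4643.
|P∩Q∩R| = 13.7421.
|P ∪ Q ∪ R| = 204.5 − 77.2421 + 13.7421 = 141.00.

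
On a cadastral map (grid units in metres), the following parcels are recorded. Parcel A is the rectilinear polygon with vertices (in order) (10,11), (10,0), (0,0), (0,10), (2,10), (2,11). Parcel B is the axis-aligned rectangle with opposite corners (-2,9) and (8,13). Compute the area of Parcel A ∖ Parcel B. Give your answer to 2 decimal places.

|Parcel A| = 108, |Parcel A∩Parcel B| = 14.
|Parcel A ∖ Parcel B| = |Parcel A| − |Parcel A∩Parcel B| = 108 − 14 = 94.00.

94.00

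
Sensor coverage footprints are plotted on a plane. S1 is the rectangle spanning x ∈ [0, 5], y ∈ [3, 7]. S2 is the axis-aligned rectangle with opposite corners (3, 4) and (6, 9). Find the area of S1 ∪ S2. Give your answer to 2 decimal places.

By inclusion–exclusion:
Individual areas: |S1| = 20, |S2| = 15.
|S1∩S2|: x∈[3,5], y∈[4,7] → 2·3 = 6.
|S1 ∪ S2| = 35 − 6 = 29.00.

29.00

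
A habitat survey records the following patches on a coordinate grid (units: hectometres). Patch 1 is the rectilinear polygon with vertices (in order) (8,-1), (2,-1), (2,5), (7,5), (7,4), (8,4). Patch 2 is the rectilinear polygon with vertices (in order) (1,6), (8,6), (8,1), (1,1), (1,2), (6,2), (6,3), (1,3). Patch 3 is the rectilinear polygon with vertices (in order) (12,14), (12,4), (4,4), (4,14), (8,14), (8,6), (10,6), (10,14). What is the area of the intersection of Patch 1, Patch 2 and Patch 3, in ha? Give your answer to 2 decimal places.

3.00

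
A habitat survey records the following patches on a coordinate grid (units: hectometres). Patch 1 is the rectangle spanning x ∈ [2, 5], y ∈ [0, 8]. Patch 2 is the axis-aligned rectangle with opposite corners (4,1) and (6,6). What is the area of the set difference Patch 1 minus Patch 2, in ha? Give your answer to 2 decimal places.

|Patch 1∩Patch 2|: x∈[4,5], y∈[1,6] → 1·5 = 5.
|Patch 1| = 24.
|Patch 1 ∖ Patch 2| = |Patch 1| − |Patch 1∩Patch 2| = 24 − 5 = 19.00.

19.00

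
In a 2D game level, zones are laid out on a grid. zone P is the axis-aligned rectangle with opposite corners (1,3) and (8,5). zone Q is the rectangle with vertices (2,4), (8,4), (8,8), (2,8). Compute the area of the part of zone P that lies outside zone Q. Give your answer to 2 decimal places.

8.00

|zone P∩zone Q|: x∈[2,8], y∈[4,5] → 6·1 = 6.
|zone P| = 14.
|zone P ∖ zone Q| = |zone P| − |zone P∩zone Q| = 14 − 6 = 8.00.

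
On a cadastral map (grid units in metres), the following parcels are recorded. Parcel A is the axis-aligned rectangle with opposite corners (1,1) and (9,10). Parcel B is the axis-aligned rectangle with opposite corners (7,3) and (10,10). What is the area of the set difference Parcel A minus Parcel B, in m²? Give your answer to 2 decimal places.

|Parcel A∩Parcel B|: x∈[7,9], y∈[3,10] → 2·7 = 14.
|Parcel A| = 72.
|Parcel A ∖ Parcel B| = |Parcel A| − |Parcel A∩Parcel B| = 72 − 14 = 58.00.

58.00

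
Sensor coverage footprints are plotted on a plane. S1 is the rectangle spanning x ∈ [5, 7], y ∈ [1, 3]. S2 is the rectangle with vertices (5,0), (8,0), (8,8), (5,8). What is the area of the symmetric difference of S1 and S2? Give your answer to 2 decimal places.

|S1∩S2|: x∈[5,7], y∈[1,3] → 2·2 = 4.
|S1 △ S2| = |S1| + |S2| − 2·|S1∩S2| = 4 + 24 − 8 = 20.00.

20.00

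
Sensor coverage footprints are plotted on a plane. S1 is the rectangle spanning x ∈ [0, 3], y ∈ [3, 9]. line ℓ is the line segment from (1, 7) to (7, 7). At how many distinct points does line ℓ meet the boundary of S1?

1

The segment meets the boundary at (3,7).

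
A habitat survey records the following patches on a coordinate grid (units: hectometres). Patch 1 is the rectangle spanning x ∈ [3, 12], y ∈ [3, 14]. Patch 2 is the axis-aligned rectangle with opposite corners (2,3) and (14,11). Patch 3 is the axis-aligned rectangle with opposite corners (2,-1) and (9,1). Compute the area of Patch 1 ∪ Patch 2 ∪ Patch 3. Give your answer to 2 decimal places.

By inclusion–exclusion:
Individual areas: |Patch 1| = 99, |Patch 2| = 96, |Patch 3| = 14.
|Patch 1∩Patch 2|: x∈[3,12], y∈[3,11] → 9·8 = 72.
|Patch 1∩Patch 3| = 0 (no overlap).
|Patch 2∩Patch 3| = 0 (no overlap).
|Patch 1∩Patch 2∩Patch 3| = 0.
|Patch 1 ∪ Patch 2 ∪ Patch 3| = 209 − 72 + 0 = 137.00.

137.00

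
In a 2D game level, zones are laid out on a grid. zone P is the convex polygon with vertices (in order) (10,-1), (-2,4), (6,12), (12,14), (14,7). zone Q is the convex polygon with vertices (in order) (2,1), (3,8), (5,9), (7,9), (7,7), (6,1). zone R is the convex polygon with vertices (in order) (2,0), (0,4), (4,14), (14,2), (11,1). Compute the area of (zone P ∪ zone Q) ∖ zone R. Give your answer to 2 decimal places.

|zone P ∪ zone Q| = 135.0135.
|(zone P ∪ zone Q) ∩ zone R| = 85.5728.
|(zone P ∪ zone Q) ∖ zone R| = 135.0135 − 85.5728 = 49.44.

49.44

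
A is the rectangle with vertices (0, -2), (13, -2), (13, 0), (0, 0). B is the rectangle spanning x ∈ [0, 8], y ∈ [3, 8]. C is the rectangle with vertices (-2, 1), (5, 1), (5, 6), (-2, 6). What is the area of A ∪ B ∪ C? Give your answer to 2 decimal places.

86.00

By inclusion–exclusion:
Individual areas: |A| = 26, |B| = 40, |C| = 35.
|A∩B| = 0 (no overlap).
|A∩C| = 0 (no overlap).
|B∩C|: x∈[0,5], y∈[3,6] → 5·3 = 15.
|A∩B∩C| = 0.
|A ∪ B ∪ C| = 101 − 15 + 0 = 86.00.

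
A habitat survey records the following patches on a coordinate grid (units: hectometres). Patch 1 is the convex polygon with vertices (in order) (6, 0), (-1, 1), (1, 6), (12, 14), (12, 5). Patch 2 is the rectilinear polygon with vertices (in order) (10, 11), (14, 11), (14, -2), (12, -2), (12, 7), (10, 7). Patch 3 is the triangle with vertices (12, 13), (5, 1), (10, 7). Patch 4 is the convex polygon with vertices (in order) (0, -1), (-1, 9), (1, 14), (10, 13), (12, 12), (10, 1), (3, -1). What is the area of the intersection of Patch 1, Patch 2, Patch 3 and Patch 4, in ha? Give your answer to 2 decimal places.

2.07

The intersection is the polygon with vertices (10.833,11), (11.333,11), (10,7), (10,9.571).
By the shoelace formula its area is 2.07.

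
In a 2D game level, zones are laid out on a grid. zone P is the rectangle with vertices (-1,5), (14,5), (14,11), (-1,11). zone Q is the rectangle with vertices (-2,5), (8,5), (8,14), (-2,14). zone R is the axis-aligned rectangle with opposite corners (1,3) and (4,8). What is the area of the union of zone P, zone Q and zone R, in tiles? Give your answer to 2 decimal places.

By inclusion–exclusion:
Individual areas: |zone P| = 90, |zone Q| = 90, |zone R| = 15.
|zone P∩zone Q|: x∈[-1,8], y∈[5,11] → 9·6 = 54.
|zone P∩zone R|: x∈[1,4], y∈[5,8] → 3·3 = 9.
|zone Q∩zone R|: x∈[1,4], y∈[5,8] → 3·3 = 9.
|zone P∩zone Q∩zone R| = 9.
|zone P ∪ zone Q ∪ zone R| = 195 − 72 + 9 = 132.00.

132.00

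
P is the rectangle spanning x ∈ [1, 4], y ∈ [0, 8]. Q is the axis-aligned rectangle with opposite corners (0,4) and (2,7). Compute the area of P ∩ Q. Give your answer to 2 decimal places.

3.00

|P∩Q|: x∈[1,2], y∈[4,7] → 1·3 = 3.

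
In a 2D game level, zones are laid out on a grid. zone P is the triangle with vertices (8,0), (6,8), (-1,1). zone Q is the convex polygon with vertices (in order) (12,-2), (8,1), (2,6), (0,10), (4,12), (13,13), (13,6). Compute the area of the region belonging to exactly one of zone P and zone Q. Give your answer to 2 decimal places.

|zone P| = 35, |zone Q| = 119.5, |zone P∩zone Q| = 12.2488.
|zone P △ zone Q| = |zone P| + |zone Q| − 2·|zone P∩zone Q| = 35 + 119.5 − 24.4976 = 130.00.

130.00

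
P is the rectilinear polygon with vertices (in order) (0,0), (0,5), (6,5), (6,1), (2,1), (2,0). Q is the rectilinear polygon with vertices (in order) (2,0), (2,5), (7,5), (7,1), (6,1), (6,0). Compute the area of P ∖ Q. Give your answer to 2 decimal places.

10.00

|P| = 26, |P∩Q| = 16.
|P ∖ Q| = |P| − |P∩Q| = 26 − 16 = 10.00.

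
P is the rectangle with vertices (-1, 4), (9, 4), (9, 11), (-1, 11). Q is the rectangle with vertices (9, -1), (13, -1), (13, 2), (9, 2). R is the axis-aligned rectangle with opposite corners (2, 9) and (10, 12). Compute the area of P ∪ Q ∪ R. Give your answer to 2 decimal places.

92.00

By inclusion–exclusion:
Individual areas: |P| = 70, |Q| = 12, |R| = 24.
|P∩Q| = 0 (no overlap).
|P∩R|: x∈[2,9], y∈[9,11] → 7·2 = 14.
|Q∩R| = 0 (no overlap).
|P∩Q∩R| = 0.
|P ∪ Q ∪ R| = 106 − 14 + 0 = 92.00.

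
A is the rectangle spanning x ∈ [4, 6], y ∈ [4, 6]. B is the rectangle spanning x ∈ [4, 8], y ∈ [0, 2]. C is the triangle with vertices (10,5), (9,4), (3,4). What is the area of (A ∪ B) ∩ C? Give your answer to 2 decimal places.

0.57

The region (A ∪ B) ∩ C is the polygon with vertices (6,4), (4,4), (4,4.143), (6,4.429).
By the shoelace formula its area is 0.57.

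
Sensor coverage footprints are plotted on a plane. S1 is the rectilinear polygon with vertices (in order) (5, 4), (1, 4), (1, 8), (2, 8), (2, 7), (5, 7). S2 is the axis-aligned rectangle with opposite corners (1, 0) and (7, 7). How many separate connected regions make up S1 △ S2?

S1 △ S2 splits into 2 disjoint pieces (area 30, area 1).

2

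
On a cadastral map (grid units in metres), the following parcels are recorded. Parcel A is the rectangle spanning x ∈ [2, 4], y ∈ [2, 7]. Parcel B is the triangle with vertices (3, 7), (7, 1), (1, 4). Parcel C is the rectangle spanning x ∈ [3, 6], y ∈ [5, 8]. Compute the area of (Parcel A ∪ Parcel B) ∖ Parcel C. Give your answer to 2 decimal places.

13.42

|Parcel A ∪ Parcel B| = 15.5.
|(Parcel A ∪ Parcel B) ∩ Parcel C| = 2.0833.
|(Parcel A ∪ Parcel B) ∖ Parcel C| = 15.5 − 2.0833 = 13.42.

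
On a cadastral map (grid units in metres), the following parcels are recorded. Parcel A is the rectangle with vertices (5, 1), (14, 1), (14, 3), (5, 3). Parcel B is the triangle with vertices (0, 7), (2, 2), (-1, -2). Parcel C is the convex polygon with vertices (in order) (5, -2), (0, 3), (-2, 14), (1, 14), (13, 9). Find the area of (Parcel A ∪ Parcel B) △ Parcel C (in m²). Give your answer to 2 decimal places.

139.69

|Parcel A ∪ Parcel B| = 29.5.
|(Parcel A ∪ Parcel B) ∩ Parcel C| = 11.1556.
|(Parcel A ∪ Parcel B) △ Parcel C| = 29.5 + 132.5 − 22.3112 = 139.69.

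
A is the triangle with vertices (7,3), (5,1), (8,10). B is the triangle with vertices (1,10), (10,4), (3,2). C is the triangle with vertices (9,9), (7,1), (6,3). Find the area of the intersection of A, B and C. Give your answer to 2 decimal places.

The intersection is the polygon with vertices (7.391,5.739), (7.021,3.149), (6.062,2.875), (6,3), (7.375,5.75).
By the shoelace formula its area is 1.39.

1.39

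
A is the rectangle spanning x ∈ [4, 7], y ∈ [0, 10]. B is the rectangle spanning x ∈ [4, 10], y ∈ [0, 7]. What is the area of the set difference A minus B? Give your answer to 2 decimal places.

|A∩B|: x∈[4,7], y∈[0,7] → 3·7 = 21.
|A| = 30.
|A ∖ B| = |A| − |A∩B| = 30 − 21 = 9.00.

9.00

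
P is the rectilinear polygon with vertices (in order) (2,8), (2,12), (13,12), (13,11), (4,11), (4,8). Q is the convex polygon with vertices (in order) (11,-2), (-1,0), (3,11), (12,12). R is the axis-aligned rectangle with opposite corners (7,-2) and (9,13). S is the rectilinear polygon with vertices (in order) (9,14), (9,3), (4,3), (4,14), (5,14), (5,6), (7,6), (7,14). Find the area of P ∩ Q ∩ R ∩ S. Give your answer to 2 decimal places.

The intersection is the polygon with vertices (9,11), (7,11), (7,11.444), (9,11.667).
By the shoelace formula its area is 1.11.

1.11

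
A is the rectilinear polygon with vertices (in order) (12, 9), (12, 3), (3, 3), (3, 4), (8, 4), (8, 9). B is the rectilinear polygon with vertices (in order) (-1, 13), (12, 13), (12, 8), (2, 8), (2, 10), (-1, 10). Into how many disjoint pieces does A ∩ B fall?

1

A ∩ B is a single connected region.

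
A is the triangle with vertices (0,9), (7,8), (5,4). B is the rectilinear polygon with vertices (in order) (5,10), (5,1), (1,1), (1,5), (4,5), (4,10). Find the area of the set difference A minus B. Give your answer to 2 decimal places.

11.14

|A| = 15, |A∩B| = 3.8571.
|A ∖ B| = |A| − |A∩B| = 15 − 3.8571 = 11.14.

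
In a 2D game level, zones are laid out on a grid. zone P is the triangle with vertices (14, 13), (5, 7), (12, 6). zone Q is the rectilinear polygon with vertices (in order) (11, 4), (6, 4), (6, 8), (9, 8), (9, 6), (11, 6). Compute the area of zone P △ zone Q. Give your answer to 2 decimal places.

|zone P| = 25.5, |zone Q| = 16, |zone P∩zone Q| = 3.9881.
|zone P △ zone Q| = |zone P| + |zone Q| − 2·|zone P∩zone Q| = 25.5 + 16 − 7.9762 = 33.52.

33.52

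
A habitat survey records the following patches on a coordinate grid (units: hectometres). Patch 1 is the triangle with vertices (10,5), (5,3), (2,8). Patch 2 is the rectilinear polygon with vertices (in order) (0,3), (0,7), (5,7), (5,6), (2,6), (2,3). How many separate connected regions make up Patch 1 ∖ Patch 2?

Patch 1 ∖ Patch 2 splits into 2 disjoint pieces (area 12.3875, area 1.0333).

2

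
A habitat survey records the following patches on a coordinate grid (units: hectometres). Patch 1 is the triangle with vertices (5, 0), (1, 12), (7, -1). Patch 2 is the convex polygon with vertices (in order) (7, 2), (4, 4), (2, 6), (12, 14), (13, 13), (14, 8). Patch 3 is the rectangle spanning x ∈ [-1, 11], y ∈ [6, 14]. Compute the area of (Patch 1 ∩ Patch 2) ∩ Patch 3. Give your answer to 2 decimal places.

The region (Patch 1 ∩ Patch 2) ∩ Patch 3 is the polygon with vertices (3.292,7.034), (3.769,6), (3,6), (2.789,6.632).
By the shoelace formula its area is 0.60.

0.60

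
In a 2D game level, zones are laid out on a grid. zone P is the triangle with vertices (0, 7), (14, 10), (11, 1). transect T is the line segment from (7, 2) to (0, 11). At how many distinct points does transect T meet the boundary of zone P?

The segment meets the boundary at (2.667,7.571), (5.404,4.053).

2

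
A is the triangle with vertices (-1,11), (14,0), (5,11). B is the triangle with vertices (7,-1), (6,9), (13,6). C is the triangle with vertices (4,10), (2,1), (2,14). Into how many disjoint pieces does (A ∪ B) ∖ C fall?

(A ∪ B) ∖ C splits into 2 disjoint pieces (area 3.3, area 46.2952).

2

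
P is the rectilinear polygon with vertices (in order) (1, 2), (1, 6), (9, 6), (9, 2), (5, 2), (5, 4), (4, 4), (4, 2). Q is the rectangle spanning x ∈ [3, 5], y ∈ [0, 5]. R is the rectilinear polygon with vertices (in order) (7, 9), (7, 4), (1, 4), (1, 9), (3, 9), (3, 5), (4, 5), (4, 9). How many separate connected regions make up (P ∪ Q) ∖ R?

(P ∪ Q) ∖ R splits into 2 disjoint pieces (area 1, area 24).

2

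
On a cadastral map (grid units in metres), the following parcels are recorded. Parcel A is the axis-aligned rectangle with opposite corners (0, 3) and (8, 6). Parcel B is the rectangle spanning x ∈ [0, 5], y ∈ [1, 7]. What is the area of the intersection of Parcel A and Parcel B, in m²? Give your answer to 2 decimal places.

|Parcel A∩Parcel B|: x∈[0,5], y∈[3,6] → 5·3 = 15.

15.00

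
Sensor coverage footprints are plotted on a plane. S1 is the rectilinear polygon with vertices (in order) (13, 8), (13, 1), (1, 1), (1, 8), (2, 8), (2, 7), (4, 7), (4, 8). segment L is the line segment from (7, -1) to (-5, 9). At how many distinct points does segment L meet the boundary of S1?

2

The segment meets the boundary at (1,4), (4.6,1).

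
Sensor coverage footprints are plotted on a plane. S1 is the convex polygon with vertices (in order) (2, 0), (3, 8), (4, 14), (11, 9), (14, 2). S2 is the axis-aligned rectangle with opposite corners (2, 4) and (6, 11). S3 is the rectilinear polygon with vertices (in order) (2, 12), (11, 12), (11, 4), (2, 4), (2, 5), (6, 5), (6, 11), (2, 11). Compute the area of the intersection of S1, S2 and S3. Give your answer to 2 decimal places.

3.44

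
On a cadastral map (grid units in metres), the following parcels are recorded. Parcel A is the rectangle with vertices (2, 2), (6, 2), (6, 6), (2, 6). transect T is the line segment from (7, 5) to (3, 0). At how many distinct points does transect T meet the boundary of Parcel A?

2

The segment meets the boundary at (4.6,2), (6,3.75).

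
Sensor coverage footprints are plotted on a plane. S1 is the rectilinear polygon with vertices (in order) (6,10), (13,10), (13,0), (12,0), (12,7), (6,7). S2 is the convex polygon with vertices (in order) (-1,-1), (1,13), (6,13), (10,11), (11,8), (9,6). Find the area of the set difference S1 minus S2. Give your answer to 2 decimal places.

14.17

|S1| = 28, |S1∩S2| = 13.8333.
|S1 ∖ S2| = |S1| − |S1∩S2| = 28 − 13.8333 = 14.17.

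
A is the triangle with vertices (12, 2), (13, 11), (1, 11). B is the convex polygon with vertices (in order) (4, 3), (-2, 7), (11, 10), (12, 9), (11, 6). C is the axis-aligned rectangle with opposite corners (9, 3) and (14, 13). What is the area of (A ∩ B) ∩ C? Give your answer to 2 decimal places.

10.40

The region (A ∩ B) ∩ C is the polygon with vertices (11,10), (12,9), (11,6), (9,5.143), (9,9.539).
By the shoelace formula its area is 10.40.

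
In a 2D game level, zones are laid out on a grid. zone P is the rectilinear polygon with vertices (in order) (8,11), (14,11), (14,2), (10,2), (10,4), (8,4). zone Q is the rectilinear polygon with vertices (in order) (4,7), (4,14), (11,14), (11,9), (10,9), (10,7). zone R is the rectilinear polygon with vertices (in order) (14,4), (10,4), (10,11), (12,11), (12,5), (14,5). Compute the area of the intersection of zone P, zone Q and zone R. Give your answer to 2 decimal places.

2.00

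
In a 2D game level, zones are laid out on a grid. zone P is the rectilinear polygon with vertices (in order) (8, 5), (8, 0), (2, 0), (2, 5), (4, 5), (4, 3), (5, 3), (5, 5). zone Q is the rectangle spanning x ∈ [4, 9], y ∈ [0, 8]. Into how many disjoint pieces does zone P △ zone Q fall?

zone P △ zone Q is a single connected region.

1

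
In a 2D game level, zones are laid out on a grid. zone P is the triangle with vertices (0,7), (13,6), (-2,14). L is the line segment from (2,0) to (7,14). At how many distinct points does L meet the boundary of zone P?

The segment meets the boundary at (5.56,9.968), (4.38,6.663).

2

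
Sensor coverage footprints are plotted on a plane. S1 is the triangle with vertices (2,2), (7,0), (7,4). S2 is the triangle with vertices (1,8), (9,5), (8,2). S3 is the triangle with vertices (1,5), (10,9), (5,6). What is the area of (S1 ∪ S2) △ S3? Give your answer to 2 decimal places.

24.42

|S1 ∪ S2| = 22.9805.
|(S1 ∪ S2) ∩ S3| = 1.0295.
|(S1 ∪ S2) △ S3| = 22.9805 + 3.5 − 2.059 = 24.42.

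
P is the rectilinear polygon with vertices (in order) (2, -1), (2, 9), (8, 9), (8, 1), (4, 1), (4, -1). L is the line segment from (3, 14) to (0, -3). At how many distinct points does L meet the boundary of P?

The segment meets the boundary at (2.118,9), (2,8.333).

2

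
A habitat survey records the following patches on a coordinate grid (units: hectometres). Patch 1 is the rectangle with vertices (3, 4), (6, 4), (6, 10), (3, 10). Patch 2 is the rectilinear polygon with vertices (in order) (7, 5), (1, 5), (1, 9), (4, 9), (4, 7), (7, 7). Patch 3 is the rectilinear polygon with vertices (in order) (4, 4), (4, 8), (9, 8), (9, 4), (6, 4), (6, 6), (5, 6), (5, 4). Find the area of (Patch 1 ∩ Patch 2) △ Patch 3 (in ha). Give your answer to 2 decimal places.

20.00

|Patch 1 ∩ Patch 2| = 8.
|(Patch 1 ∩ Patch 2) ∩ Patch 3| = 3.
|(Patch 1 ∩ Patch 2) △ Patch 3| = 8 + 18 − 6 = 20.00.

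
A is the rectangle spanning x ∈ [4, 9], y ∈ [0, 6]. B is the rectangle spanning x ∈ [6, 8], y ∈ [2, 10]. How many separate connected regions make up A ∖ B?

A ∖ B is a single connected region.

1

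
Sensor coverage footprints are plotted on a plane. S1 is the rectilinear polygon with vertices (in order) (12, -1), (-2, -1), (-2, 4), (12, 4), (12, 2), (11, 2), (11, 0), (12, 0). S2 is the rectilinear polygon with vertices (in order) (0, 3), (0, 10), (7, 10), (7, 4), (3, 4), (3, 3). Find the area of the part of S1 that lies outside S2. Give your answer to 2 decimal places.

65.00

|S1| = 68, |S1∩S2| = 3.
|S1 ∖ S2| = |S1| − |S1∩S2| = 68 − 3 = 65.00.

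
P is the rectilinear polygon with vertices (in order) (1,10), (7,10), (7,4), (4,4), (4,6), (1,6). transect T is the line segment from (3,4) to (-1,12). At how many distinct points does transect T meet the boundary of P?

2

The segment meets the boundary at (1,8), (2,6).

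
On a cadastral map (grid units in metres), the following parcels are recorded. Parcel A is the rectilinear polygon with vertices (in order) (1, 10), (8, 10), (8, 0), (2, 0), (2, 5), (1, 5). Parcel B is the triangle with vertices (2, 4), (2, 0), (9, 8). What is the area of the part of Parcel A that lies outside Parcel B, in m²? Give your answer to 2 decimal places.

|Parcel A| = 65, |Parcel A∩Parcel B| = 13.7143.
|Parcel A ∖ Parcel B| = |Parcel A| − |Parcel A∩Parcel B| = 65 − 13.7143 = 51.29.

51.29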